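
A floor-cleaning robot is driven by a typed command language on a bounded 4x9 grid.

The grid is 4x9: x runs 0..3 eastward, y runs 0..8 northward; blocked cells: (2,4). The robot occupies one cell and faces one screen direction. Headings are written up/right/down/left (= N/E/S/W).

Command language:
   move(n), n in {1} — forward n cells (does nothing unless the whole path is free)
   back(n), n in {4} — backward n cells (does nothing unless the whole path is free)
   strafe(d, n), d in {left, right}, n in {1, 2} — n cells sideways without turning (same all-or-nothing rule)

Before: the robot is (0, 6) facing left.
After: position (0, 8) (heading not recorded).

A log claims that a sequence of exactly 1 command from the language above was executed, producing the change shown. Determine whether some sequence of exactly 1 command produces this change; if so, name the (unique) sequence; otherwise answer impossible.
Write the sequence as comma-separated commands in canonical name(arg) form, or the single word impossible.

start: (0, 6) facing left
[1] after strafe(right, 2): (0, 8) facing left
all 6 alternatives checked — unique.

strafe(right, 2)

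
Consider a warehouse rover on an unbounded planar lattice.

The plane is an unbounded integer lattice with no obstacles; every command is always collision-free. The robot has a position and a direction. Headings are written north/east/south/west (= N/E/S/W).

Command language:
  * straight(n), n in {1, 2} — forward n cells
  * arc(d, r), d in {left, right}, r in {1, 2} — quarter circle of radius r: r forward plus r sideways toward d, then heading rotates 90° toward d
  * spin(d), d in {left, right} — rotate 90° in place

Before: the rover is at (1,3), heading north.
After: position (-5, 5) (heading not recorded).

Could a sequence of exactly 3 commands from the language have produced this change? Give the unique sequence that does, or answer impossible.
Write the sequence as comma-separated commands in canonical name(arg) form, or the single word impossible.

key: running straight(2) before arc(left, 2) would end elsewhere — order is forced
begin: at (1,3), heading north
1. arc(left, 2) → at (-1,5), heading west
2. straight(2) → at (-3,5), heading west
3. straight(2) → at (-5,5), heading west
no rival 3-sequence matches.

arc(left, 2), straight(2), straight(2)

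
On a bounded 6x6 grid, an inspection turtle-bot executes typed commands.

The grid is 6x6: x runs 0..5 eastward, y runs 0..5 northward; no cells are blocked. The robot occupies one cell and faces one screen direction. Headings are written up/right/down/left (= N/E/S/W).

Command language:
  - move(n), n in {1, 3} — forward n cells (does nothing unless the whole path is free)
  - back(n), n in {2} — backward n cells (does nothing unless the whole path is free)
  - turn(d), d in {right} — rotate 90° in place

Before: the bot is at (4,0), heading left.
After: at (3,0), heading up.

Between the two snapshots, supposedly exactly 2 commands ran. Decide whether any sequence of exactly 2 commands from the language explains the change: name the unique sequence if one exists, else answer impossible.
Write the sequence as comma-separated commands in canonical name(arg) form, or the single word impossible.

move(1), turn(right)

key: running turn(right) before move(1) would end elsewhere — order is forced
start: at (4,0), heading left
step 1 (move(1)): at (3,0), heading left
step 2 (turn(right)): at (3,0), heading up
uniquely the one of 16 2-step routes that fits.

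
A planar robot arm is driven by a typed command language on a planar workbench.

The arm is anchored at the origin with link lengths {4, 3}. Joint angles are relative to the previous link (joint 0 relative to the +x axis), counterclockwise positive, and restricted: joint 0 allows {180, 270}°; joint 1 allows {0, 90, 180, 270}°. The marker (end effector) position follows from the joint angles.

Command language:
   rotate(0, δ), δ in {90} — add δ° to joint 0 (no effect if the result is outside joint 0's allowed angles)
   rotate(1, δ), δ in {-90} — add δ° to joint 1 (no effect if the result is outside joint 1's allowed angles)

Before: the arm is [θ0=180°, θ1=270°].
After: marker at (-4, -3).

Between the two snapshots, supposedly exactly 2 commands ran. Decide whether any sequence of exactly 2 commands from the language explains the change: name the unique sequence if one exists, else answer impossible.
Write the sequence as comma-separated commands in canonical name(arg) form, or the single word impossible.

rotate(1, -90), rotate(1, -90)

t0: [θ0=180°, θ1=270°]
1. rotate(1, -90) → [θ0=180°, θ1=180°]
2. rotate(1, -90) → [θ0=180°, θ1=90°]
no rival 2-sequence matches.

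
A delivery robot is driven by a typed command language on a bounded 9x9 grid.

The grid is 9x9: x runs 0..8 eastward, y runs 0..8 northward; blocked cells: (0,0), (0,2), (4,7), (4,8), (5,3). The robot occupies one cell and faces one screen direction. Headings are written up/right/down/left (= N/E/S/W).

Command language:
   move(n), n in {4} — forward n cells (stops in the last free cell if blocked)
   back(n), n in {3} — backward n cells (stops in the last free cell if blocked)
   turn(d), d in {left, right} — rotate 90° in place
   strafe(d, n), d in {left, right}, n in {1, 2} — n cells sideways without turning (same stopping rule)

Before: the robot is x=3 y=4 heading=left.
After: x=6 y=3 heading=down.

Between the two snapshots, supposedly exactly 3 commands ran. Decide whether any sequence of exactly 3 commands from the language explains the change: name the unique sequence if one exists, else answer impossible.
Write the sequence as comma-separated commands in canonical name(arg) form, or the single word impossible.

key: cell and facing (now S) both changed — the 3 commands mix motion and turning
start: x=3 y=4 heading=left
[1] after back(3): x=6 y=4 heading=left
[2] after strafe(left, 1): x=6 y=3 heading=left
[3] after turn(left): x=6 y=3 heading=down
no rival 3-sequence matches.

back(3), strafe(left, 1), turn(left)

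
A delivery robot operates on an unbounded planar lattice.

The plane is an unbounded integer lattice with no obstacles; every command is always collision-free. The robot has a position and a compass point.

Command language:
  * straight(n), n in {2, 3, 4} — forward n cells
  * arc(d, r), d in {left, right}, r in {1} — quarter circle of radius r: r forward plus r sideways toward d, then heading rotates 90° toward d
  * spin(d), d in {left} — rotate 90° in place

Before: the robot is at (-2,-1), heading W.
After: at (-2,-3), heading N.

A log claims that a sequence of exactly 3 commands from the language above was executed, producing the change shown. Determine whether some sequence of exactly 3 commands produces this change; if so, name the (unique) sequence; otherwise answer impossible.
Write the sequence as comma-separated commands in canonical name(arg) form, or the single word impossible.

arc(left, 1), arc(left, 1), spin(left)

key: running spin(left) before arc(left, 1) would end elsewhere — order is forced
t0: at (-2,-1), heading W
t=1 arc(left, 1) ⇒ at (-3,-2), heading S
t=2 arc(left, 1) ⇒ at (-2,-3), heading E
t=3 spin(left) ⇒ at (-2,-3), heading N
no rival 3-sequence matches.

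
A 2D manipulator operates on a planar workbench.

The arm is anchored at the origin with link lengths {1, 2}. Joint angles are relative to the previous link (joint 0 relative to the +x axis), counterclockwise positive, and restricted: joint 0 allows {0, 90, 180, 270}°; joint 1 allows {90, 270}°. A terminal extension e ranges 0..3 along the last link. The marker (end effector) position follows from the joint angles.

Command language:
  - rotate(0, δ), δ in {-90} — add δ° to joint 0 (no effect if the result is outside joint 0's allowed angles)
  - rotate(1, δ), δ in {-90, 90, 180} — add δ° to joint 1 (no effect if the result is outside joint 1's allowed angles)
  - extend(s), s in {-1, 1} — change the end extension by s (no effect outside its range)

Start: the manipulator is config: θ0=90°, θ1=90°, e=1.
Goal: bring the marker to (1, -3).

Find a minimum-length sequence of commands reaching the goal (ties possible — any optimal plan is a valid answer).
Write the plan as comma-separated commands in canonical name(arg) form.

initial: config: θ0=90°, θ1=90°, e=1
[1] after rotate(1, 180): config: θ0=90°, θ1=270°, e=1
[2] after rotate(0, -90): config: θ0=0°, θ1=270°, e=1
minimal: 2 command(s), checked below 2.

rotate(1, 180), rotate(0, -90)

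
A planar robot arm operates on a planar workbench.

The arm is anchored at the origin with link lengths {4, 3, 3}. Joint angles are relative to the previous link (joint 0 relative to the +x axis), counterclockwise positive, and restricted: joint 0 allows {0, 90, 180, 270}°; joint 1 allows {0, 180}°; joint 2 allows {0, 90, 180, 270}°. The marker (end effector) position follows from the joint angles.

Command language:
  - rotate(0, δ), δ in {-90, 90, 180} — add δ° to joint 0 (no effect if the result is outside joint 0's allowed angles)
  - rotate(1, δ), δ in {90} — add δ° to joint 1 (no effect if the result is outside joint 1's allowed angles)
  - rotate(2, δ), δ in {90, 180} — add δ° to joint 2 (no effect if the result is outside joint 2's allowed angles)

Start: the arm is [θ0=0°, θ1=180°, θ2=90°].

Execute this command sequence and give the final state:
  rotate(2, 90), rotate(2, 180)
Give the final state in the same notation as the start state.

[θ0=0°, θ1=180°, θ2=0°]

begin: [θ0=0°, θ1=180°, θ2=90°]
t=1 rotate(2, 90) ⇒ [θ0=0°, θ1=180°, θ2=180°]
t=2 rotate(2, 180) ⇒ [θ0=0°, θ1=180°, θ2=0°]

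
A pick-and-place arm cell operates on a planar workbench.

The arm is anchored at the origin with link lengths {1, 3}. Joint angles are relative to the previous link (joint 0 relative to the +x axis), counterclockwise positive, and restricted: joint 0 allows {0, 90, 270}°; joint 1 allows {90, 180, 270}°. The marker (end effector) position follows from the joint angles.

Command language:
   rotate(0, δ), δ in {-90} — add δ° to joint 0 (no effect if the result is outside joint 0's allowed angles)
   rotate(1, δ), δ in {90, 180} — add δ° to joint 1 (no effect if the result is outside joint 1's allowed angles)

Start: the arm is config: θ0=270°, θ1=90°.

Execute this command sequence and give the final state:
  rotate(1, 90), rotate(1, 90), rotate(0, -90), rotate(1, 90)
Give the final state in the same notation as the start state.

t0: config: θ0=270°, θ1=90°
[1] after rotate(1, 90): config: θ0=270°, θ1=180°
[2] after rotate(1, 90): config: θ0=270°, θ1=270°
[3] after rotate(0, -90): config: θ0=270°, θ1=270°
[4] after rotate(1, 90): config: θ0=270°, θ1=270°

config: θ0=270°, θ1=270°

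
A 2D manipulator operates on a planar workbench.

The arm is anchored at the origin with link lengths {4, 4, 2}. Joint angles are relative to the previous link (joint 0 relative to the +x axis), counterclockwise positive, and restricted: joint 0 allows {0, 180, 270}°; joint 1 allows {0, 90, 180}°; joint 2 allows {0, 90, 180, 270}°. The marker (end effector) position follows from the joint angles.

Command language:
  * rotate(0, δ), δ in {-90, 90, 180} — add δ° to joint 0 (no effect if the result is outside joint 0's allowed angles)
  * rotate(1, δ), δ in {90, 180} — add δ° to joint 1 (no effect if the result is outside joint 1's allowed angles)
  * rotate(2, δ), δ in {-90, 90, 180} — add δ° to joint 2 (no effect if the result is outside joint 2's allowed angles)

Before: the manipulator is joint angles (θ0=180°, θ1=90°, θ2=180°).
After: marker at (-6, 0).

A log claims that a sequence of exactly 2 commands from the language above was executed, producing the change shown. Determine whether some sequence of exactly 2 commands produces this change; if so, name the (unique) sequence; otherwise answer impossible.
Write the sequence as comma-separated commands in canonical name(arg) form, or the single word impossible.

key: order matters: swapping rotate(1, 90) and rotate(1, 180) lands elsewhere
from: joint angles (θ0=180°, θ1=90°, θ2=180°)
[1] after rotate(1, 90): joint angles (θ0=180°, θ1=180°, θ2=180°)
[2] after rotate(1, 180): joint angles (θ0=180°, θ1=0°, θ2=180°)
all 64 alternatives checked — unique.

rotate(1, 90), rotate(1, 180)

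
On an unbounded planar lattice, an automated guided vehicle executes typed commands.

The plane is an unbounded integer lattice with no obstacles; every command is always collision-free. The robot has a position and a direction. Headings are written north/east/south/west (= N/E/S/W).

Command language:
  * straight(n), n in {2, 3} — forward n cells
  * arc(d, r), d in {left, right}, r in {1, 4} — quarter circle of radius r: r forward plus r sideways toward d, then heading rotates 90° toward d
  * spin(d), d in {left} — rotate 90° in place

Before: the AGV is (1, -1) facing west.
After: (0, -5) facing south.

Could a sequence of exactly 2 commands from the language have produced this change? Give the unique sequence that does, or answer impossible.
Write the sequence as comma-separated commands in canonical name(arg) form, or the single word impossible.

arc(left, 1), straight(3)

key: order matters: swapping arc(left, 1) and straight(3) lands elsewhere
initial: (1, -1) facing west
t=1 arc(left, 1) ⇒ (0, -2) facing south
t=2 straight(3) ⇒ (0, -5) facing south
all 49 alternatives checked — unique.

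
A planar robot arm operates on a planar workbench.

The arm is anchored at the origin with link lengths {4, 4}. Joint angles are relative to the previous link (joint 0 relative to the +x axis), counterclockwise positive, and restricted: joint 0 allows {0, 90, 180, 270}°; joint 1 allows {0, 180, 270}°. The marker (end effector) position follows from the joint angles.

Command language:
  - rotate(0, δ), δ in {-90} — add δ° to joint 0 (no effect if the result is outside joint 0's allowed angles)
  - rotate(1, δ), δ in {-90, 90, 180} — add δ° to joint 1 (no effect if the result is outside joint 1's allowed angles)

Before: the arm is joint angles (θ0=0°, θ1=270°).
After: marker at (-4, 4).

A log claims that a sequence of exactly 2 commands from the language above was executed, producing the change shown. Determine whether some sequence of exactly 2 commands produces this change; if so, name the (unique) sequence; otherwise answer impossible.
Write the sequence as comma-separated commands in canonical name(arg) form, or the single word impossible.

start: joint angles (θ0=0°, θ1=270°)
t=1 rotate(0, -90) ⇒ joint angles (θ0=270°, θ1=270°)
t=2 rotate(0, -90) ⇒ joint angles (θ0=180°, θ1=270°)
no rival 2-sequence matches.

rotate(0, -90), rotate(0, -90)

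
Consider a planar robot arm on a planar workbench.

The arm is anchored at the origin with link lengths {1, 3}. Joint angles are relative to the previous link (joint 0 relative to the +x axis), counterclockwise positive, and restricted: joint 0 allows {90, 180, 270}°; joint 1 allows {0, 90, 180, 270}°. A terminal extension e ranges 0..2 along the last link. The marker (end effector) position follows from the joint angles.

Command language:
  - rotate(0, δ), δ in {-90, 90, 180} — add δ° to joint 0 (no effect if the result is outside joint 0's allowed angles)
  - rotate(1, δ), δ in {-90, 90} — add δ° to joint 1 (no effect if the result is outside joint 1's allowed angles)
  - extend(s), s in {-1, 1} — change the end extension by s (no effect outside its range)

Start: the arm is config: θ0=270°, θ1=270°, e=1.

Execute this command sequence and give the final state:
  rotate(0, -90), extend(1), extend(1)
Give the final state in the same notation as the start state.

begin: config: θ0=270°, θ1=270°, e=1
1. rotate(0, -90) → config: θ0=180°, θ1=270°, e=1
2. extend(1) → config: θ0=180°, θ1=270°, e=2
3. extend(1) → config: θ0=180°, θ1=270°, e=2

config: θ0=180°, θ1=270°, e=2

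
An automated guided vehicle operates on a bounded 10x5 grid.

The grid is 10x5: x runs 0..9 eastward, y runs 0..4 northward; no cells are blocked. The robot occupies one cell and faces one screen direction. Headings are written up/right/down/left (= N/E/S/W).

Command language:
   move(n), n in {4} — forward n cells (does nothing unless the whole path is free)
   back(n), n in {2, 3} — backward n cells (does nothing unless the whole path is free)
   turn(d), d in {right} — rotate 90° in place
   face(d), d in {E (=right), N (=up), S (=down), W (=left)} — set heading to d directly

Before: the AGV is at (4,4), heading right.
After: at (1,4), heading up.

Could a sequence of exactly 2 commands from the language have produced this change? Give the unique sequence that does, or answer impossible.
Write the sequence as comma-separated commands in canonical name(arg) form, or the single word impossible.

back(3), face(N)

key: order matters: swapping back(3) and face(N) lands elsewhere
begin: at (4,4), heading right
[1] after back(3): at (1,4), heading right
[2] after face(N): at (1,4), heading up
uniquely the one of 64 2-step routes that fits.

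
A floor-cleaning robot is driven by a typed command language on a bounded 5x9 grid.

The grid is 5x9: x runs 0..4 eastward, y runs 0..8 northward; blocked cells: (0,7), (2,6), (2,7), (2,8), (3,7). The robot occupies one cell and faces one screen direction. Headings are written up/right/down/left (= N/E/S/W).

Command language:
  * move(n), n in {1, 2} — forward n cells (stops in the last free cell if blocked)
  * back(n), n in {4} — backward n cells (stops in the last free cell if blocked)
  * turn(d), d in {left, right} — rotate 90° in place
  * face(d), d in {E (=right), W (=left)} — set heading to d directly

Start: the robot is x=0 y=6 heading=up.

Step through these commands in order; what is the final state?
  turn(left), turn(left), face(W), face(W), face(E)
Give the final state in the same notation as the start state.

x=0 y=6 heading=right

start: x=0 y=6 heading=up
t=1 turn(left) ⇒ x=0 y=6 heading=left
t=2 turn(left) ⇒ x=0 y=6 heading=down
t=3 face(W) ⇒ x=0 y=6 heading=left
t=4 face(W) ⇒ x=0 y=6 heading=left
t=5 face(E) ⇒ x=0 y=6 heading=right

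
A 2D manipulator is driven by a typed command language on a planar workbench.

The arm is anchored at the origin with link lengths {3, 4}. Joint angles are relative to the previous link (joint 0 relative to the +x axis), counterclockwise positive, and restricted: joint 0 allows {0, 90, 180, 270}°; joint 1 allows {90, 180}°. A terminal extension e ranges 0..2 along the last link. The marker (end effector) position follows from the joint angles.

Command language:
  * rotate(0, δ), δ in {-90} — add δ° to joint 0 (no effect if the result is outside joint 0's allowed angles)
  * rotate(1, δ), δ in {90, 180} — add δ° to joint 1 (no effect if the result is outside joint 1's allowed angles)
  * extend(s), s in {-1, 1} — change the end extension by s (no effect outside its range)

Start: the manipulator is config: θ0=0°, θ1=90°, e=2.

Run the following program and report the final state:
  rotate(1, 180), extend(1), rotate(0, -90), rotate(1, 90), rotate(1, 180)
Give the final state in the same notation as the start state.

config: θ0=270°, θ1=180°, e=2

start: config: θ0=0°, θ1=90°, e=2
t=1 rotate(1, 180) ⇒ config: θ0=0°, θ1=90°, e=2
t=2 extend(1) ⇒ config: θ0=0°, θ1=90°, e=2
t=3 rotate(0, -90) ⇒ config: θ0=270°, θ1=90°, e=2
t=4 rotate(1, 90) ⇒ config: θ0=270°, θ1=180°, e=2
t=5 rotate(1, 180) ⇒ config: θ0=270°, θ1=180°, e=2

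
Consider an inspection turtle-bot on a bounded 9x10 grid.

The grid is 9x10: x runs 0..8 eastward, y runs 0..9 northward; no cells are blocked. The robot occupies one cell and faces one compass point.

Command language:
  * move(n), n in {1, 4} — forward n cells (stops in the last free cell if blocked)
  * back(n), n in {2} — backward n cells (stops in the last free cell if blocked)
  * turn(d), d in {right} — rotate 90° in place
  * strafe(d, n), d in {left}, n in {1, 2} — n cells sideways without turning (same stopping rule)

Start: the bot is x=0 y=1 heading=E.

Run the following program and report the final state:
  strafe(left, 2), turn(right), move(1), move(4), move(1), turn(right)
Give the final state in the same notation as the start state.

x=0 y=0 heading=W

start: x=0 y=1 heading=E
t=1 strafe(left, 2) ⇒ x=0 y=3 heading=E
t=2 turn(right) ⇒ x=0 y=3 heading=S
t=3 move(1) ⇒ x=0 y=2 heading=S
t=4 move(4) ⇒ x=0 y=0 heading=S
t=5 move(1) ⇒ x=0 y=0 heading=S
t=6 turn(right) ⇒ x=0 y=0 heading=W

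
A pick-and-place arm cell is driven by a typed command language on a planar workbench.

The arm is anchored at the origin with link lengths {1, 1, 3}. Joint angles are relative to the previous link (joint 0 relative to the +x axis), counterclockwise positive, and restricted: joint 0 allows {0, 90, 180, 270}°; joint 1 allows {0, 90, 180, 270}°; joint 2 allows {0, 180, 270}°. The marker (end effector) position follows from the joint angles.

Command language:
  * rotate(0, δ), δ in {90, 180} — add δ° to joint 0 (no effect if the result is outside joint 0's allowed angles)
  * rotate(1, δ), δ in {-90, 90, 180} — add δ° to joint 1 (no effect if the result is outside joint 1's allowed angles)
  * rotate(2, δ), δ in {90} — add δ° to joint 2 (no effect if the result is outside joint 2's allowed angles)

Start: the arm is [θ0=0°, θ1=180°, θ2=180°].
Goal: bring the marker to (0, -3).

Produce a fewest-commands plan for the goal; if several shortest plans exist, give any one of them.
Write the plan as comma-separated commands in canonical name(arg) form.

start: [θ0=0°, θ1=180°, θ2=180°]
[1] after rotate(0, 180): [θ0=180°, θ1=180°, θ2=180°]
[2] after rotate(2, 90): [θ0=180°, θ1=180°, θ2=270°]
nothing shorter than 2 reaches the goal.

rotate(0, 180), rotate(2, 90)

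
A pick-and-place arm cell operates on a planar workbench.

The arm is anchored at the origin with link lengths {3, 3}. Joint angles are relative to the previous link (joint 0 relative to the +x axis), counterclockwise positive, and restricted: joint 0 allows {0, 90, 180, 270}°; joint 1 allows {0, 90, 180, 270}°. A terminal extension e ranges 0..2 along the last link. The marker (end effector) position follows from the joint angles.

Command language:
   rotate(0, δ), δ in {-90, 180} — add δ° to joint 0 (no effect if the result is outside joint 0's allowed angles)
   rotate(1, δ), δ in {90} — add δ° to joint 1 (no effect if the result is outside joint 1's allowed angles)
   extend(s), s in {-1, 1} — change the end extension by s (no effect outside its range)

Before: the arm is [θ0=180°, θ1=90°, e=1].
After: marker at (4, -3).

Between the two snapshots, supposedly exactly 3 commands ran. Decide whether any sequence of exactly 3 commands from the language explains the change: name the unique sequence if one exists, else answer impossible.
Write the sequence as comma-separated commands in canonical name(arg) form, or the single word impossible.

rotate(0, -90), rotate(0, -90), rotate(0, -90)

t0: [θ0=180°, θ1=90°, e=1]
[1] after rotate(0, -90): [θ0=90°, θ1=90°, e=1]
[2] after rotate(0, -90): [θ0=0°, θ1=90°, e=1]
[3] after rotate(0, -90): [θ0=270°, θ1=90°, e=1]
no rival 3-sequence matches.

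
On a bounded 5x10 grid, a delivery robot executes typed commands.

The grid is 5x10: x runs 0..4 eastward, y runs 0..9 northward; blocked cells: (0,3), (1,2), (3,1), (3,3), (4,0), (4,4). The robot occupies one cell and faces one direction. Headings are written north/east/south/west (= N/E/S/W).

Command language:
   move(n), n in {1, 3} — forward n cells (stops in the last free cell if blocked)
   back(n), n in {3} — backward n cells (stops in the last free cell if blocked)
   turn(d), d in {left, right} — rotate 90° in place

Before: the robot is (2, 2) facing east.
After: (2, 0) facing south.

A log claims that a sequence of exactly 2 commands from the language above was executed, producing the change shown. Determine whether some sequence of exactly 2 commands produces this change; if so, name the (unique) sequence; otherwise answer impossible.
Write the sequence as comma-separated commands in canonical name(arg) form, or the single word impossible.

turn(right), move(3)

key: order matters: swapping turn(right) and move(3) lands elsewhere
begin: (2, 2) facing east
t=1 turn(right) ⇒ (2, 2) facing south
t=2 move(3) ⇒ (2, 0) facing south
all 25 alternatives checked — unique.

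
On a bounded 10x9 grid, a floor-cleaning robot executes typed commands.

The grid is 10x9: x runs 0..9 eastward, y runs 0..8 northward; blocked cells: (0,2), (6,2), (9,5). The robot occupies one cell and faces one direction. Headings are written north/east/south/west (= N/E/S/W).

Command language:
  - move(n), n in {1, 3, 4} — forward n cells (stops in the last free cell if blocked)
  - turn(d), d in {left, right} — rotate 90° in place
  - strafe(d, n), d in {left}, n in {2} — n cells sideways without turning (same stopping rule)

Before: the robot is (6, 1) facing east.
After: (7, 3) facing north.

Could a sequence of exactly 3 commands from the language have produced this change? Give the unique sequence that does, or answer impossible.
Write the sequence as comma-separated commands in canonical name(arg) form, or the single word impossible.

move(1), strafe(left, 2), turn(left)

key: running turn(left) before move(1) would end elsewhere — order is forced
t0: (6, 1) facing east
step 1 (move(1)): (7, 1) facing east
step 2 (strafe(left, 2)): (7, 3) facing east
step 3 (turn(left)): (7, 3) facing north
no other 3-command option fits: unique.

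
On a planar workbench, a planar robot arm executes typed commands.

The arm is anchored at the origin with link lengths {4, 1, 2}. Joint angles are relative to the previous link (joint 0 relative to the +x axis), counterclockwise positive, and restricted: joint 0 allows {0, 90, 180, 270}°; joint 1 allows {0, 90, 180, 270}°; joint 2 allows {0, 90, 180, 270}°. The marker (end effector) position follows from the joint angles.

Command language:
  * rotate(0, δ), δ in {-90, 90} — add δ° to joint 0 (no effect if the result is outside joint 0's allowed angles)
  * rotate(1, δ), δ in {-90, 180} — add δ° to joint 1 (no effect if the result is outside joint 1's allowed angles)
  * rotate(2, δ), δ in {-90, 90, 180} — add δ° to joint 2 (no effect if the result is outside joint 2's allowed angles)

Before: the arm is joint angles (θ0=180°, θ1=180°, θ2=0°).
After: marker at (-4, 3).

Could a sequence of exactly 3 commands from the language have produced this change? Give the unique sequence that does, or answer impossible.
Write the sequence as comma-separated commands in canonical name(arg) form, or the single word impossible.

from: joint angles (θ0=180°, θ1=180°, θ2=0°)
[1] after rotate(1, -90): joint angles (θ0=180°, θ1=90°, θ2=0°)
[2] after rotate(1, -90): joint angles (θ0=180°, θ1=0°, θ2=0°)
[3] after rotate(1, -90): joint angles (θ0=180°, θ1=270°, θ2=0°)
all 343 alternatives checked — unique.

rotate(1, -90), rotate(1, -90), rotate(1, -90)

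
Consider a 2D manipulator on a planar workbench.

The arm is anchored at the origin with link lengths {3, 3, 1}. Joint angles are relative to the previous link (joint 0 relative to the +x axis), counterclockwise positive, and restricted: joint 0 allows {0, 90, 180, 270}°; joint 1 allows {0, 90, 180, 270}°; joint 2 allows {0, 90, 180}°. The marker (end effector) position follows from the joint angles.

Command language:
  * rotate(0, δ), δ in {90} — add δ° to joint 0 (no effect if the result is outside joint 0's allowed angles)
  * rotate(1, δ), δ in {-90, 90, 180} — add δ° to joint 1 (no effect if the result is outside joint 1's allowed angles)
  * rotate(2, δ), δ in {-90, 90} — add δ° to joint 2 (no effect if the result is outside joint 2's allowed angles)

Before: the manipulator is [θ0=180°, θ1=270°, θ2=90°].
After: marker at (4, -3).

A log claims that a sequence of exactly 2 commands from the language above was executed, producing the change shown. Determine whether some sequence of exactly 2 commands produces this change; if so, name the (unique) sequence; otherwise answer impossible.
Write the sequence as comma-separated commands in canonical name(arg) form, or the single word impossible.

rotate(0, 90), rotate(0, 90)

t0: [θ0=180°, θ1=270°, θ2=90°]
1. rotate(0, 90) → [θ0=270°, θ1=270°, θ2=90°]
2. rotate(0, 90) → [θ0=0°, θ1=270°, θ2=90°]
all 36 alternatives checked — unique.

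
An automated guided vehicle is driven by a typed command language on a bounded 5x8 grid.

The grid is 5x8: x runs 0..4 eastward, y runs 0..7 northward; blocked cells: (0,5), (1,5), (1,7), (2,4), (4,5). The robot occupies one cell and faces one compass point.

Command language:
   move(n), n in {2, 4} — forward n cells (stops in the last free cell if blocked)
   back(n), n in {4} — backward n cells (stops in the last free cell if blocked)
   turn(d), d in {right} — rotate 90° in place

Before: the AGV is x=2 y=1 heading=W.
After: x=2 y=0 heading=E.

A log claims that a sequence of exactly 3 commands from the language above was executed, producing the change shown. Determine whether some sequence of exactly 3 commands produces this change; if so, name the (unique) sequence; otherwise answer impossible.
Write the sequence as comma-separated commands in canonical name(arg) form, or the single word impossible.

key: back(4) runs into the grid edge before its full distance
start: x=2 y=1 heading=W
step 1 (turn(right)): x=2 y=1 heading=N
step 2 (back(4)): x=2 y=0 heading=N
step 3 (turn(right)): x=2 y=0 heading=E
all 64 alternatives checked — unique.

turn(right), back(4), turn(right)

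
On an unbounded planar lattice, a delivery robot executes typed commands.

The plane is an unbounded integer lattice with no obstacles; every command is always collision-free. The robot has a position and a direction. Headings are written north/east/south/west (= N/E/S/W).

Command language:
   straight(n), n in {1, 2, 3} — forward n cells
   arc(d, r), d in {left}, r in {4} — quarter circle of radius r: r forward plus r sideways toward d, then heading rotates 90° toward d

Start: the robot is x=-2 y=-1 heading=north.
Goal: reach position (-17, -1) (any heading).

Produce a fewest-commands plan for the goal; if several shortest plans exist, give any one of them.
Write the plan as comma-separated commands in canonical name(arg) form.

t0: x=-2 y=-1 heading=north
1. arc(left, 4) → x=-6 y=3 heading=west
2. straight(2) → x=-8 y=3 heading=west
3. straight(2) → x=-10 y=3 heading=west
4. straight(3) → x=-13 y=3 heading=west
5. arc(left, 4) → x=-17 y=-1 heading=south
shorter routes all fall short; 5 is best.

arc(left, 4), straight(2), straight(2), straight(3), arc(left, 4)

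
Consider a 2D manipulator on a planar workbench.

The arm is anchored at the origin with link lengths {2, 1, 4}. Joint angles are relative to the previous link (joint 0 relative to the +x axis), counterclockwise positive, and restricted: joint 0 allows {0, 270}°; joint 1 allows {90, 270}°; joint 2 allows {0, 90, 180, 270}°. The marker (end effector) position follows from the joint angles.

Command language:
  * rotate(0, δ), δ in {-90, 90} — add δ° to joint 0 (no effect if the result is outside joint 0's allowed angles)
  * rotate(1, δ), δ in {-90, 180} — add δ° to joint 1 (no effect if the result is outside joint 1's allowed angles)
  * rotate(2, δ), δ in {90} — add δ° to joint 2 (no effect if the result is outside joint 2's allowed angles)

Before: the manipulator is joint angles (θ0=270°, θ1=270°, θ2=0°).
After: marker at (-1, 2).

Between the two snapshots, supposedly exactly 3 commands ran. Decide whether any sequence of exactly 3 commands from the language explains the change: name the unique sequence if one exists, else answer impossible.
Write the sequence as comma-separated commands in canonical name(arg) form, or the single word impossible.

rotate(2, 90), rotate(2, 90), rotate(2, 90)

from: joint angles (θ0=270°, θ1=270°, θ2=0°)
step 1 (rotate(2, 90)): joint angles (θ0=270°, θ1=270°, θ2=90°)
step 2 (rotate(2, 90)): joint angles (θ0=270°, θ1=270°, θ2=180°)
step 3 (rotate(2, 90)): joint angles (θ0=270°, θ1=270°, θ2=270°)
no rival 3-sequence matches.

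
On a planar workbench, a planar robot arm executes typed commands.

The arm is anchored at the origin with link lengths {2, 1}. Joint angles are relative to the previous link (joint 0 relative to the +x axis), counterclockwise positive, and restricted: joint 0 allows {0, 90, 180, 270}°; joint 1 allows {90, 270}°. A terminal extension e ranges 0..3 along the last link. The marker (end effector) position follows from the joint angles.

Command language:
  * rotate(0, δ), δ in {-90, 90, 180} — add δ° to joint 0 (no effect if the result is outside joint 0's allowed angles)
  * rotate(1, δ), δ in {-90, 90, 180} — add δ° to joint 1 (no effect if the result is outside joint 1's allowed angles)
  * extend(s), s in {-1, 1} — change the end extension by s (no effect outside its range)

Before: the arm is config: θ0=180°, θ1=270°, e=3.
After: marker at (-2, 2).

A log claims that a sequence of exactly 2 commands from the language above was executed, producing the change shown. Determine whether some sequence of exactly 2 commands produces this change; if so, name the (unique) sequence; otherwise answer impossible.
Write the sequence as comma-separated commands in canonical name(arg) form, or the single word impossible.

extend(-1), extend(-1)

start: config: θ0=180°, θ1=270°, e=3
step 1 (extend(-1)): config: θ0=180°, θ1=270°, e=2
step 2 (extend(-1)): config: θ0=180°, θ1=270°, e=1
no rival 2-sequence matches.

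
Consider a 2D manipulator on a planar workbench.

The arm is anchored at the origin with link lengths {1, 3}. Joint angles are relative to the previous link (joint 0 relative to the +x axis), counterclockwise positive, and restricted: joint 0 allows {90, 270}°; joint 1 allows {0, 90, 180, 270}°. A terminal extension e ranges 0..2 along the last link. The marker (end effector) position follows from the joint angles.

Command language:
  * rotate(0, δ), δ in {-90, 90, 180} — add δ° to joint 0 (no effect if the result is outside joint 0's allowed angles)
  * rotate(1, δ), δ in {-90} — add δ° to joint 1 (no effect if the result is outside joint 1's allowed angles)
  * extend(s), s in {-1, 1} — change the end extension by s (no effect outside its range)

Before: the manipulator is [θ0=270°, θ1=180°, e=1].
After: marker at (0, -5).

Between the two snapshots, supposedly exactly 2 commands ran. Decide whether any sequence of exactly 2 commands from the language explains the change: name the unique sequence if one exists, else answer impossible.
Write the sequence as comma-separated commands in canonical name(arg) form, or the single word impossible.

rotate(1, -90), rotate(1, -90)

begin: [θ0=270°, θ1=180°, e=1]
1. rotate(1, -90) → [θ0=270°, θ1=90°, e=1]
2. rotate(1, -90) → [θ0=270°, θ1=0°, e=1]
all 36 alternatives checked — unique.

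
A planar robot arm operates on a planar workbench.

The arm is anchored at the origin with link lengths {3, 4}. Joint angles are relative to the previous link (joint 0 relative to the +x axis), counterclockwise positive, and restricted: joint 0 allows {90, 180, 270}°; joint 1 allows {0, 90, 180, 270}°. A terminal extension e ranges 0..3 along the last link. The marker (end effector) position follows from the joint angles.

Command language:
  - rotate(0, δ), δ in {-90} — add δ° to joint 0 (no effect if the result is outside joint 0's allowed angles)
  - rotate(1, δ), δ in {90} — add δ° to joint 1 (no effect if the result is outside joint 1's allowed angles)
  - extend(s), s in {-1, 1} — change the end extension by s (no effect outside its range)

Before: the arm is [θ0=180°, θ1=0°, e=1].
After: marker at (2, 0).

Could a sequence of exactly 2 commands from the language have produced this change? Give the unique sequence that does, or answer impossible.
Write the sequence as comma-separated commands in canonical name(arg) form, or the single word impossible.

begin: [θ0=180°, θ1=0°, e=1]
1. rotate(1, 90) → [θ0=180°, θ1=90°, e=1]
2. rotate(1, 90) → [θ0=180°, θ1=180°, e=1]
no rival 2-sequence matches.

rotate(1, 90), rotate(1, 90)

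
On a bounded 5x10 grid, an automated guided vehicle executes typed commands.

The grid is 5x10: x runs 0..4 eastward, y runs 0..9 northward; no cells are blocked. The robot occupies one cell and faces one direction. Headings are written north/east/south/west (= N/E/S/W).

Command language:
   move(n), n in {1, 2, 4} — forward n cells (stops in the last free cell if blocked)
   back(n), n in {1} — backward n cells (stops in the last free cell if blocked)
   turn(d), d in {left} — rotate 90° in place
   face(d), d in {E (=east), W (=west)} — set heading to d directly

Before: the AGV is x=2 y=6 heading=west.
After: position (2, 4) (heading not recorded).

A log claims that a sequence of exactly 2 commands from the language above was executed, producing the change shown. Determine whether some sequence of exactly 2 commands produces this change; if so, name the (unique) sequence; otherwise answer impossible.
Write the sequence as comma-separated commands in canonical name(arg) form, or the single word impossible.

turn(left), move(2)

key: order matters: swapping turn(left) and move(2) lands elsewhere
begin: x=2 y=6 heading=west
1. turn(left) → x=2 y=6 heading=south
2. move(2) → x=2 y=4 heading=south
uniquely the one of 49 2-step routes that fits.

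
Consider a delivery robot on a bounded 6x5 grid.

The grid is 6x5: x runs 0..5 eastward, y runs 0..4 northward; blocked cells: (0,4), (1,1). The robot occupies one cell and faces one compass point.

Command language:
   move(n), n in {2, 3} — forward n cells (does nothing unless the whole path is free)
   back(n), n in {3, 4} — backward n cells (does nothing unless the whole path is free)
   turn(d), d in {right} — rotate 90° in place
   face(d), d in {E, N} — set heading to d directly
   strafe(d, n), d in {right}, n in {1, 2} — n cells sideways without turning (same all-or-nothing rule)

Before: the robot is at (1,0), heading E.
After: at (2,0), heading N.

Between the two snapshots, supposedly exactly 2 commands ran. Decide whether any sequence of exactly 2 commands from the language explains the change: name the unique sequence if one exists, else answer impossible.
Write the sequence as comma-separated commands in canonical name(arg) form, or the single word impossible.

face(N), strafe(right, 1)

key: position moved to (2,0) AND the heading swung to N — translation plus rotation needed
from: at (1,0), heading E
t=1 face(N) ⇒ at (1,0), heading N
t=2 strafe(right, 1) ⇒ at (2,0), heading N
all 81 alternatives checked — unique.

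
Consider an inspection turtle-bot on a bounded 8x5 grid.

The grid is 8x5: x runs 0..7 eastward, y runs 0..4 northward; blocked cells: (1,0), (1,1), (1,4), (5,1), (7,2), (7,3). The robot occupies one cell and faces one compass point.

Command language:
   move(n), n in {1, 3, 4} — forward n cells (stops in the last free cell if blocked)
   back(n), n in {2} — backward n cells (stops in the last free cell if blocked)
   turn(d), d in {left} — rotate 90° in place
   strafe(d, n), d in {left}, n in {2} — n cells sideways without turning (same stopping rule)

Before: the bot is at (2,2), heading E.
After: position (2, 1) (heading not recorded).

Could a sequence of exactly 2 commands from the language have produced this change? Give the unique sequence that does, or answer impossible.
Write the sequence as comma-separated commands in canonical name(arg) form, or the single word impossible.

every 2-command combo misses the target.

impossible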